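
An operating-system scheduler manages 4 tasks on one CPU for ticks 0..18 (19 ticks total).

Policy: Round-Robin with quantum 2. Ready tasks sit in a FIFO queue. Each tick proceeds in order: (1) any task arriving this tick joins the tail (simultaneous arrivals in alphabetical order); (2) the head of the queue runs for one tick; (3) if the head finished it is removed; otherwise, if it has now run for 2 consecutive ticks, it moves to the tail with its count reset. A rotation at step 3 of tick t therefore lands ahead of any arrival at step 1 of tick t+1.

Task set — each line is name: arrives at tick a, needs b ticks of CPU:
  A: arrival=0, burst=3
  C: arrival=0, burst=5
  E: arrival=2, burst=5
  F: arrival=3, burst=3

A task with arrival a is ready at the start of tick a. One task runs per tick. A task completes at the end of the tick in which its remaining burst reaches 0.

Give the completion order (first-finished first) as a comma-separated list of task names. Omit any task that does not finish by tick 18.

completion order = A, F, C, E

t=0: queue=[A,C] q_used=0 → run A
t=1: queue=[A,C] q_used=1 → run A
t=2: queue=[C,A,E] q_used=0 → run C
t=3: queue=[C,A,E,F] q_used=1 → run C
t=4: queue=[A,E,F,C] q_used=0 → run A
t=5: queue=[E,F,C] q_used=0 → run E
t=6: queue=[E,F,C] q_used=1 → run E
t=7: queue=[F,C,E] q_used=0 → run F
t=8: queue=[F,C,E] q_used=1 → run F
t=9: queue=[C,E,F] q_used=0 → run C
t=10: queue=[C,E,F] q_used=1 → run C
t=11: queue=[E,F,C] q_used=0 → run E
t=12: queue=[E,F,C] q_used=1 → run E
t=13: queue=[F,C,E] q_used=0 → run F
t=14: queue=[C,E] q_used=0 → run C
t=15: queue=[E] q_used=0 → run E
t=16: (idle)
t=17: (idle)
t=18: (idle)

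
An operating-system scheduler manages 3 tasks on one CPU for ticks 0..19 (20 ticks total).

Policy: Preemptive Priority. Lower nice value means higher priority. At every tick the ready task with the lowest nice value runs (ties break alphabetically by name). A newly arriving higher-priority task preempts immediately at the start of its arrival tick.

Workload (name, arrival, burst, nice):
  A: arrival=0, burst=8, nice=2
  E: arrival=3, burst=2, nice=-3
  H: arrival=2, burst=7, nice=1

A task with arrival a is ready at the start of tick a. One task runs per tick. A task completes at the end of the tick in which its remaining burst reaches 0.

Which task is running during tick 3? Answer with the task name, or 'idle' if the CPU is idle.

t=0: ready={A} → run A
t=1: ready={A} → run A
t=2: ready={A,H} → run H
t=3: ready={A,E,H} → run E
t=4: ready={A,E,H} → run E
t=5: ready={A,H} → run H
t=6: ready={A,H} → run H
t=7: ready={A,H} → run H
t=8: ready={A,H} → run H
t=9: ready={A,H} → run H
t=10: ready={A,H} → run H
t=11: ready={A} → run A
t=12: ready={A} → run A
t=13: ready={A} → run A
t=14: ready={A} → run A
t=15: ready={A} → run A
t=16: ready={A} → run A
t=17: (idle)
t=18: (idle)
t=19: (idle)

running at tick 3 = E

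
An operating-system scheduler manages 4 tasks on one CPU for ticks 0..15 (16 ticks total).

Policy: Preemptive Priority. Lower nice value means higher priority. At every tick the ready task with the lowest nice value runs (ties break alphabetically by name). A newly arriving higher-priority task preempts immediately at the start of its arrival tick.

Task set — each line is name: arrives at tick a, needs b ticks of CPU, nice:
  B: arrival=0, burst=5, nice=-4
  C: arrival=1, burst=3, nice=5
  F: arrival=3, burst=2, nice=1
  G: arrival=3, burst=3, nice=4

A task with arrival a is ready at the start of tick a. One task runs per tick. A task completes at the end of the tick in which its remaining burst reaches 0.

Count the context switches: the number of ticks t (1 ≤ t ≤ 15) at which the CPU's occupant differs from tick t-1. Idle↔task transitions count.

t=0: ready={B} → run B
t=1: ready={B,C} → run B
t=2: ready={B,C} → run B
t=3: ready={B,C,F,G} → run B
t=4: ready={B,C,F,G} → run B
t=5: ready={C,F,G} → run F
t=6: ready={C,F,G} → run F
t=7: ready={C,G} → run G
t=8: ready={C,G} → run G
t=9: ready={C,G} → run G
t=10: ready={C} → run C
t=11: ready={C} → run C
t=12: ready={C} → run C
t=13: (idle)
t=14: (idle)
t=15: (idle)

context switches = 4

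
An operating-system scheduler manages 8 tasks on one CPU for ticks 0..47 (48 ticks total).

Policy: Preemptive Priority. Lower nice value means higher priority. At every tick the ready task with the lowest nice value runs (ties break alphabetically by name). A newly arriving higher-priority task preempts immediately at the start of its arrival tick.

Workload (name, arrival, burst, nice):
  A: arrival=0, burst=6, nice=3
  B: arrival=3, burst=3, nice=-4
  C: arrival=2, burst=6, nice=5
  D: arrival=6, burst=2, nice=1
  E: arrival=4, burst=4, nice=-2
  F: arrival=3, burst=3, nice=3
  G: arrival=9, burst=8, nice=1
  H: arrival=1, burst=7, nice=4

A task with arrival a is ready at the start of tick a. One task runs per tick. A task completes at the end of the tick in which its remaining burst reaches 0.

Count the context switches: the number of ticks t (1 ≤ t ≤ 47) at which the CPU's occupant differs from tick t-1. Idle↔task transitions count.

context switches = 9

t=0: ready={A} → run A
t=1: ready={A,H} → run A
t=2: ready={A,C,H} → run A
t=3: ready={A,B,C,F,H} → run B
t=4: ready={A,B,C,E,F,H} → run B
t=5: ready={A,B,C,E,F,H} → run B
t=6: ready={A,C,D,E,F,H} → run E
t=7: ready={A,C,D,E,F,H} → run E
t=8: ready={A,C,D,E,F,H} → run E
t=9: ready={A,C,D,E,F,G,H} → run E
t=10: ready={A,C,D,F,G,H} → run D
t=11: ready={A,C,D,F,G,H} → run D
t=12: ready={A,C,F,G,H} → run G
t=13: ready={A,C,F,G,H} → run G
t=14: ready={A,C,F,G,H} → run G
t=15: ready={A,C,F,G,H} → run G
t=16: ready={A,C,F,G,H} → run G
t=17: ready={A,C,F,G,H} → run G
t=18: ready={A,C,F,G,H} → run G
t=19: ready={A,C,F,G,H} → run G
t=20: ready={A,C,F,H} → run A
t=21: ready={A,C,F,H} → run A
t=22: ready={A,C,F,H} → run A
t=23: ready={C,F,H} → run F
t=24: ready={C,F,H} → run F
t=25: ready={C,F,H} → run F
t=26: ready={C,H} → run H
t=27: ready={C,H} → run H
t=28: ready={C,H} → run H
t=29: ready={C,H} → run H
t=30: ready={C,H} → run H
t=31: ready={C,H} → run H
t=32: ready={C,H} → run H
t=33: ready={C} → run C
t=34: ready={C} → run C
t=35: ready={C} → run C
t=36: ready={C} → run C
t=37: ready={C} → run C
t=38: ready={C} → run C
t=39: (idle)
t=40: (idle)
t=41: (idle)
t=42: (idle)
t=43: (idle)
t=44: (idle)
t=45: (idle)
t=46: (idle)
t=47: (idle)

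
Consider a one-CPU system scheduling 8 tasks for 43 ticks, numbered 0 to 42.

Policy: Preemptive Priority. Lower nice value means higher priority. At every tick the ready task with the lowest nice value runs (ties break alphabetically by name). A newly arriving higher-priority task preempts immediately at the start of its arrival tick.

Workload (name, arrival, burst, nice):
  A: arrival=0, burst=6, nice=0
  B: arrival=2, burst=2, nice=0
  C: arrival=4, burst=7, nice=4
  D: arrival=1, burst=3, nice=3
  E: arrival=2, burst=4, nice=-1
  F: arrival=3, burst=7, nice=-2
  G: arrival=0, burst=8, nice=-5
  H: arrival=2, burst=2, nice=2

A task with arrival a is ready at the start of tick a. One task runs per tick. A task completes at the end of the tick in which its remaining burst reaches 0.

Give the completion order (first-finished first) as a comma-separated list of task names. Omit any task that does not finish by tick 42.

t=0: ready={A,G} → run G
t=1: ready={A,D,G} → run G
t=2: ready={A,B,D,E,G,H} → run G
t=3: ready={A,B,D,E,F,G,H} → run G
t=4: ready={A,B,C,D,E,F,G,H} → run G
t=5: ready={A,B,C,D,E,F,G,H} → run G
t=6: ready={A,B,C,D,E,F,G,H} → run G
t=7: ready={A,B,C,D,E,F,G,H} → run G
t=8: ready={A,B,C,D,E,F,H} → run F
t=9: ready={A,B,C,D,E,F,H} → run F
t=10: ready={A,B,C,D,E,F,H} → run F
t=11: ready={A,B,C,D,E,F,H} → run F
t=12: ready={A,B,C,D,E,F,H} → run F
t=13: ready={A,B,C,D,E,F,H} → run F
t=14: ready={A,B,C,D,E,F,H} → run F
t=15: ready={A,B,C,D,E,H} → run E
t=16: ready={A,B,C,D,E,H} → run E
t=17: ready={A,B,C,D,E,H} → run E
t=18: ready={A,B,C,D,E,H} → run E
t=19: ready={A,B,C,D,H} → run A
t=20: ready={A,B,C,D,H} → run A
t=21: ready={A,B,C,D,H} → run A
t=22: ready={A,B,C,D,H} → run A
t=23: ready={A,B,C,D,H} → run A
t=24: ready={A,B,C,D,H} → run A
t=25: ready={B,C,D,H} → run B
t=26: ready={B,C,D,H} → run B
t=27: ready={C,D,H} → run H
t=28: ready={C,D,H} → run H
t=29: ready={C,D} → run D
t=30: ready={C,D} → run D
t=31: ready={C,D} → run D
t=32: ready={C} → run C
t=33: ready={C} → run C
t=34: ready={C} → run C
t=35: ready={C} → run C
t=36: ready={C} → run C
t=37: ready={C} → run C
t=38: ready={C} → run C
t=39: (idle)
t=40: (idle)
t=41: (idle)
t=42: (idle)

completion order = G, F, E, A, B, H, D, C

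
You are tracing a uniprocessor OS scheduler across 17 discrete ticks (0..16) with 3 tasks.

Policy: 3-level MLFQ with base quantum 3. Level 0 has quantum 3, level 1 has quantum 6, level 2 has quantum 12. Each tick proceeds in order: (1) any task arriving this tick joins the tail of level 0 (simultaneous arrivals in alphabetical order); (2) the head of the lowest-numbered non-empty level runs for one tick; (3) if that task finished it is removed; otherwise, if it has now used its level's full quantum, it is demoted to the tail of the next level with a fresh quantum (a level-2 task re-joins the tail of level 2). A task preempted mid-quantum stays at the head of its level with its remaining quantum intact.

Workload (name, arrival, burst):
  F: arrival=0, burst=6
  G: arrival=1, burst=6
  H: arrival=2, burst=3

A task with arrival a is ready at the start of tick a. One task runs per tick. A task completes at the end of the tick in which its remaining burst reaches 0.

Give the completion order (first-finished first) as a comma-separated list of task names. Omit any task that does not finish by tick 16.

completion order = H, F, G

t=0: L0/L1/L2 = F/-/- → run F
t=1: L0/L1/L2 = FG/-/- → run F
t=2: L0/L1/L2 = FGH/-/- → run F
t=3: L0/L1/L2 = GH/F/- → run G
t=4: L0/L1/L2 = GH/F/- → run G
t=5: L0/L1/L2 = GH/F/- → run G
t=6: L0/L1/L2 = H/FG/- → run H
t=7: L0/L1/L2 = H/FG/- → run H
t=8: L0/L1/L2 = H/FG/- → run H
t=9: L0/L1/L2 = -/FG/- → run F
t=10: L0/L1/L2 = -/FG/- → run F
t=11: L0/L1/L2 = -/FG/- → run F
t=12: L0/L1/L2 = -/G/- → run G
t=13: L0/L1/L2 = -/G/- → run G
t=14: L0/L1/L2 = -/G/- → run G
t=15: (idle)
t=16: (idle)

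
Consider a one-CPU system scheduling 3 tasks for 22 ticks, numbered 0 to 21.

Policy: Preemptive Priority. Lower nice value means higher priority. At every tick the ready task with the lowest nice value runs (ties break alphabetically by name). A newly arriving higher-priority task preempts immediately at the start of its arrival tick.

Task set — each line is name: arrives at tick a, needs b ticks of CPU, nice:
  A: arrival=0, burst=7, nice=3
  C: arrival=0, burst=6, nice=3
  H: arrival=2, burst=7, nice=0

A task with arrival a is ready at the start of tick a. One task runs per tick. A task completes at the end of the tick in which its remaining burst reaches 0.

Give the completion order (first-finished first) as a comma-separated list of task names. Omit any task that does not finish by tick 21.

completion order = H, A, C

t=0: ready={A,C} → run A
t=1: ready={A,C} → run A
t=2: ready={A,C,H} → run H
t=3: ready={A,C,H} → run H
t=4: ready={A,C,H} → run H
t=5: ready={A,C,H} → run H
t=6: ready={A,C,H} → run H
t=7: ready={A,C,H} → run H
t=8: ready={A,C,H} → run H
t=9: ready={A,C} → run A
t=10: ready={A,C} → run A
t=11: ready={A,C} → run A
t=12: ready={A,C} → run A
t=13: ready={A,C} → run A
t=14: ready={C} → run C
t=15: ready={C} → run C
t=16: ready={C} → run C
t=17: ready={C} → run C
t=18: ready={C} → run C
t=19: ready={C} → run C
t=20: (idle)
t=21: (idle)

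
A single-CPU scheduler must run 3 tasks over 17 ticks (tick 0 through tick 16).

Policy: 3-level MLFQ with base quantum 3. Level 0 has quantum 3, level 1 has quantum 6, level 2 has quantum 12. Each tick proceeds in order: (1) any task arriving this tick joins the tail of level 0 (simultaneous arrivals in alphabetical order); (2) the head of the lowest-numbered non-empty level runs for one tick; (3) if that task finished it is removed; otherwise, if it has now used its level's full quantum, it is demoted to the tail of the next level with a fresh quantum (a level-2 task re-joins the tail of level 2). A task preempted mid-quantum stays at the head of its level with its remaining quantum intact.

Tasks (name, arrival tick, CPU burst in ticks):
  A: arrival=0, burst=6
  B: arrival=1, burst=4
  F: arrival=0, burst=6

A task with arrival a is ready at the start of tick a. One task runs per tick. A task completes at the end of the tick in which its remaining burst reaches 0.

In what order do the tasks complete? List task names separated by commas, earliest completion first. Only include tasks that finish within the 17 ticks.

completion order = A, F, B

t=0: L0/L1/L2 = AF/-/- → run A
t=1: L0/L1/L2 = AFB/-/- → run A
t=2: L0/L1/L2 = AFB/-/- → run A
t=3: L0/L1/L2 = FB/A/- → run F
t=4: L0/L1/L2 = FB/A/- → run F
t=5: L0/L1/L2 = FB/A/- → run F
t=6: L0/L1/L2 = B/AF/- → run B
t=7: L0/L1/L2 = B/AF/- → run B
t=8: L0/L1/L2 = B/AF/- → run B
t=9: L0/L1/L2 = -/AFB/- → run A
t=10: L0/L1/L2 = -/AFB/- → run A
t=11: L0/L1/L2 = -/AFB/- → run A
t=12: L0/L1/L2 = -/FB/- → run F
t=13: L0/L1/L2 = -/FB/- → run F
t=14: L0/L1/L2 = -/FB/- → run F
t=15: L0/L1/L2 = -/B/- → run B
t=16: (idle)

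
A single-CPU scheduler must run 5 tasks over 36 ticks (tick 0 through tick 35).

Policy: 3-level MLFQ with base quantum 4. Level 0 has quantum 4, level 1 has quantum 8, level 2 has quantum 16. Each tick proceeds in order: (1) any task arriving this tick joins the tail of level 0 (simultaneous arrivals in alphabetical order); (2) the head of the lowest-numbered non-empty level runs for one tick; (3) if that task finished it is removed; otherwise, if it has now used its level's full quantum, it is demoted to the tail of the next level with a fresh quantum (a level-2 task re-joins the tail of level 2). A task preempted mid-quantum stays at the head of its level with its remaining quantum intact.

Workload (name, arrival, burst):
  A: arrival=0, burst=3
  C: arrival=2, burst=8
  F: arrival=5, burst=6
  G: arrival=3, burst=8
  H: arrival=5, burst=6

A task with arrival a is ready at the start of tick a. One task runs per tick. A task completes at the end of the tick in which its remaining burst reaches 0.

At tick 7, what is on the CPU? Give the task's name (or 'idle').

t=0: L0/L1/L2 = A/-/- → run A
t=1: L0/L1/L2 = A/-/- → run A
t=2: L0/L1/L2 = AC/-/- → run A
t=3: L0/L1/L2 = CG/-/- → run C
t=4: L0/L1/L2 = CG/-/- → run C
t=5: L0/L1/L2 = CGFH/-/- → run C
t=6: L0/L1/L2 = CGFH/-/- → run C
t=7: L0/L1/L2 = GFH/C/- → run G
t=8: L0/L1/L2 = GFH/C/- → run G
t=9: L0/L1/L2 = GFH/C/- → run G
t=10: L0/L1/L2 = GFH/C/- → run G
t=11: L0/L1/L2 = FH/CG/- → run F
t=12: L0/L1/L2 = FH/CG/- → run F
t=13: L0/L1/L2 = FH/CG/- → run F
t=14: L0/L1/L2 = FH/CG/- → run F
t=15: L0/L1/L2 = H/CGF/- → run H
t=16: L0/L1/L2 = H/CGF/- → run H
t=17: L0/L1/L2 = H/CGF/- → run H
t=18: L0/L1/L2 = H/CGF/- → run H
t=19: L0/L1/L2 = -/CGFH/- → run C
t=20: L0/L1/L2 = -/CGFH/- → run C
t=21: L0/L1/L2 = -/CGFH/- → run C
t=22: L0/L1/L2 = -/CGFH/- → run C
t=23: L0/L1/L2 = -/GFH/- → run G
t=24: L0/L1/L2 = -/GFH/- → run G
t=25: L0/L1/L2 = -/GFH/- → run G
t=26: L0/L1/L2 = -/GFH/- → run G
t=27: L0/L1/L2 = -/FH/- → run F
t=28: L0/L1/L2 = -/FH/- → run F
t=29: L0/L1/L2 = -/H/- → run H
t=30: L0/L1/L2 = -/H/- → run H
t=31: (idle)
t=32: (idle)
t=33: (idle)
t=34: (idle)
t=35: (idle)

running at tick 7 = G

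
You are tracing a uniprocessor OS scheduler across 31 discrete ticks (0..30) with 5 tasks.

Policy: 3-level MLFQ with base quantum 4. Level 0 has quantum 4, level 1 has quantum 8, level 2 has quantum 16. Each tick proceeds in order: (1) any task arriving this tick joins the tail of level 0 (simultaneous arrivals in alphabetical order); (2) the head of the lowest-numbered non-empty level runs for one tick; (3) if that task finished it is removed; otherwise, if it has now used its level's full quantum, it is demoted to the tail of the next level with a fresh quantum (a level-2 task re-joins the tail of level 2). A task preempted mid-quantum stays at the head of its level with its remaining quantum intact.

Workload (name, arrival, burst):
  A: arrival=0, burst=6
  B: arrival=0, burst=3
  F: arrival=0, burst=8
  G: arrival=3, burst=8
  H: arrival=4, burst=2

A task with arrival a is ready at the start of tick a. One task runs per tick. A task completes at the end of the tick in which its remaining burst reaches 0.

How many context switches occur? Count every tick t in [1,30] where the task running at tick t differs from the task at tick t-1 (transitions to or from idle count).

t=0: L0/L1/L2 = ABF/-/- → run A
t=1: L0/L1/L2 = ABF/-/- → run A
t=2: L0/L1/L2 = ABF/-/- → run A
t=3: L0/L1/L2 = ABFG/-/- → run A
t=4: L0/L1/L2 = BFGH/A/- → run B
t=5: L0/L1/L2 = BFGH/A/- → run B
t=6: L0/L1/L2 = BFGH/A/- → run B
t=7: L0/L1/L2 = FGH/A/- → run F
t=8: L0/L1/L2 = FGH/A/- → run F
t=9: L0/L1/L2 = FGH/A/- → run F
t=10: L0/L1/L2 = FGH/A/- → run F
t=11: L0/L1/L2 = GH/AF/- → run G
t=12: L0/L1/L2 = GH/AF/- → run G
t=13: L0/L1/L2 = GH/AF/- → run G
t=14: L0/L1/L2 = GH/AF/- → run G
t=15: L0/L1/L2 = H/AFG/- → run H
t=16: L0/L1/L2 = H/AFG/- → run H
t=17: L0/L1/L2 = -/AFG/- → run A
t=18: L0/L1/L2 = -/AFG/- → run A
t=19: L0/L1/L2 = -/FG/- → run F
t=20: L0/L1/L2 = -/FG/- → run F
t=21: L0/L1/L2 = -/FG/- → run F
t=22: L0/L1/L2 = -/FG/- → run F
t=23: L0/L1/L2 = -/G/- → run G
t=24: L0/L1/L2 = -/G/- → run G
t=25: L0/L1/L2 = -/G/- → run G
t=26: L0/L1/L2 = -/G/- → run G
t=27: (idle)
t=28: (idle)
t=29: (idle)
t=30: (idle)

context switches = 8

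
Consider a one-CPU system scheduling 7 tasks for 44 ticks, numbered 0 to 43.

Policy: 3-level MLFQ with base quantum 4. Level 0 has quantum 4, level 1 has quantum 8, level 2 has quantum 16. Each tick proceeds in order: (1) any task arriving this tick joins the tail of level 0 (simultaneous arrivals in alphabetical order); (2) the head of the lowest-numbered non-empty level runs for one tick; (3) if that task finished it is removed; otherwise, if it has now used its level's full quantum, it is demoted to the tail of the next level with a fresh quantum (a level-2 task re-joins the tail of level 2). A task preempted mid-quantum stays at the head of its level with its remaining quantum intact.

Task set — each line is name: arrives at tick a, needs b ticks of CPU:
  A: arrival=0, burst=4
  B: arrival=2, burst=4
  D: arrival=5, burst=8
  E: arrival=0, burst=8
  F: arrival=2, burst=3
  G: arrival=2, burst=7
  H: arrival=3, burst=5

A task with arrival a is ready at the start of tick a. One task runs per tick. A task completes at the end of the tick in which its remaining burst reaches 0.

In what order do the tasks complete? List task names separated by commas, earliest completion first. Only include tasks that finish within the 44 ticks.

completion order = A, B, F, E, G, H, D

t=0: L0/L1/L2 = AE/-/- → run A
t=1: L0/L1/L2 = AE/-/- → run A
t=2: L0/L1/L2 = AEBFG/-/- → run A
t=3: L0/L1/L2 = AEBFGH/-/- → run A
t=4: L0/L1/L2 = EBFGH/-/- → run E
t=5: L0/L1/L2 = EBFGHD/-/- → run E
t=6: L0/L1/L2 = EBFGHD/-/- → run E
t=7: L0/L1/L2 = EBFGHD/-/- → run E
t=8: L0/L1/L2 = BFGHD/E/- → run B
t=9: L0/L1/L2 = BFGHD/E/- → run B
t=10: L0/L1/L2 = BFGHD/E/- → run B
t=11: L0/L1/L2 = BFGHD/E/- → run B
t=12: L0/L1/L2 = FGHD/E/- → run F
t=13: L0/L1/L2 = FGHD/E/- → run F
t=14: L0/L1/L2 = FGHD/E/- → run F
t=15: L0/L1/L2 = GHD/E/- → run G
t=16: L0/L1/L2 = GHD/E/- → run G
t=17: L0/L1/L2 = GHD/E/- → run G
t=18: L0/L1/L2 = GHD/E/- → run G
t=19: L0/L1/L2 = HD/EG/- → run H
t=20: L0/L1/L2 = HD/EG/- → run H
t=21: L0/L1/L2 = HD/EG/- → run H
t=22: L0/L1/L2 = HD/EG/- → run H
t=23: L0/L1/L2 = D/EGH/- → run D
t=24: L0/L1/L2 = D/EGH/- → run D
t=25: L0/L1/L2 = D/EGH/- → run D
t=26: L0/L1/L2 = D/EGH/- → run D
t=27: L0/L1/L2 = -/EGHD/- → run E
t=28: L0/L1/L2 = -/EGHD/- → run E
t=29: L0/L1/L2 = -/EGHD/- → run E
t=30: L0/L1/L2 = -/EGHD/- → run E
t=31: L0/L1/L2 = -/GHD/- → run G
t=32: L0/L1/L2 = -/GHD/- → run G
t=33: L0/L1/L2 = -/GHD/- → run G
t=34: L0/L1/L2 = -/HD/- → run H
t=35: L0/L1/L2 = -/D/- → run D
t=36: L0/L1/L2 = -/D/- → run D
t=37: L0/L1/L2 = -/D/- → run D
t=38: L0/L1/L2 = -/D/- → run D
t=39: (idle)
t=40: (idle)
t=41: (idle)
t=42: (idle)
t=43: (idle)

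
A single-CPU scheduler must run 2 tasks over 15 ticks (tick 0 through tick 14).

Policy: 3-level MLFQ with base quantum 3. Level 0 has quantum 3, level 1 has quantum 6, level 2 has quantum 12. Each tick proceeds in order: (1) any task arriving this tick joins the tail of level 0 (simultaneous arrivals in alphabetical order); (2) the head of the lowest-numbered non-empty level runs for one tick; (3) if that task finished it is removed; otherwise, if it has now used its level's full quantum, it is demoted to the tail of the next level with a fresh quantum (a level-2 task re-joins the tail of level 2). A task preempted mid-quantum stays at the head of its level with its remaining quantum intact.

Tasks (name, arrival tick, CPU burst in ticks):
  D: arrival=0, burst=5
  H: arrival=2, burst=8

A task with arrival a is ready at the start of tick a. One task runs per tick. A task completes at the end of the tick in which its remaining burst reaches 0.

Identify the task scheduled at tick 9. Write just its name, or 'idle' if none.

running at tick 9 = H

t=0: L0/L1/L2 = D/-/- → run D
t=1: L0/L1/L2 = D/-/- → run D
t=2: L0/L1/L2 = DH/-/- → run D
t=3: L0/L1/L2 = H/D/- → run H
t=4: L0/L1/L2 = H/D/- → run H
t=5: L0/L1/L2 = H/D/- → run H
t=6: L0/L1/L2 = -/DH/- → run D
t=7: L0/L1/L2 = -/DH/- → run D
t=8: L0/L1/L2 = -/H/- → run H
t=9: L0/L1/L2 = -/H/- → run H
t=10: L0/L1/L2 = -/H/- → run H
t=11: L0/L1/L2 = -/H/- → run H
t=12: L0/L1/L2 = -/H/- → run H
t=13: (idle)
t=14: (idle)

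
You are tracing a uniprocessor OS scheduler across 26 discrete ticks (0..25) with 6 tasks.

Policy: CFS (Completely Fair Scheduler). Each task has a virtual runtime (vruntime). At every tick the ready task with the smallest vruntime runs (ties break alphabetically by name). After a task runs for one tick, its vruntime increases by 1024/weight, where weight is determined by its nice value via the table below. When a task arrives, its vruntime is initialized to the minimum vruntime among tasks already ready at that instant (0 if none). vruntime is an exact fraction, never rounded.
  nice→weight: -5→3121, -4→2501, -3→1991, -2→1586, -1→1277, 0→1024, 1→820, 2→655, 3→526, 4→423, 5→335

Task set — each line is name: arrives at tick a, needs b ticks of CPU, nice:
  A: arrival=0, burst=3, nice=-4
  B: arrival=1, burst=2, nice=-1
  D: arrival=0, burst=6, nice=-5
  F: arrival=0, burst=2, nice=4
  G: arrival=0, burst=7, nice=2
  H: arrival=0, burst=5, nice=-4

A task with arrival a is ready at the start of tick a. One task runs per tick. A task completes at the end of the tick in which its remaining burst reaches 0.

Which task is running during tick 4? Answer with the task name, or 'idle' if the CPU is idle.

running at tick 4 = G

t=0: vr[A=0 D=0 F=0 G=0 H=0] → run A
t=1: vr[A=1024/2501 B=0 D=0 F=0 G=0 H=0] → run B
t=2: vr[A=1024/2501 B=1024/1277 D=0 F=0 G=0 H=0] → run D
t=3: vr[A=1024/2501 B=1024/1277 D=1024/3121 F=0 G=0 H=0] → run F
t=4: vr[A=1024/2501 B=1024/1277 D=1024/3121 F=1024/423 G=0 H=0] → run G
t=5: vr[A=1024/2501 B=1024/1277 D=1024/3121 F=1024/423 G=1024/655 H=0] → run H
t=6: vr[A=1024/2501 B=1024/1277 D=1024/3121 F=1024/423 G=1024/655 H=1024/2501] → run D
t=7: vr[A=1024/2501 B=1024/1277 D=2048/3121 F=1024/423 G=1024/655 H=1024/2501] → run A
t=8: vr[A=2048/2501 B=1024/1277 D=2048/3121 F=1024/423 G=1024/655 H=1024/2501] → run H
t=9: vr[A=2048/2501 B=1024/1277 D=2048/3121 F=1024/423 G=1024/655 H=2048/2501] → run D
t=10: vr[A=2048/2501 B=1024/1277 D=3072/3121 F=1024/423 G=1024/655 H=2048/2501] → run B
t=11: vr[A=2048/2501 D=3072/3121 F=1024/423 G=1024/655 H=2048/2501] → run A
t=12: vr[D=3072/3121 F=1024/423 G=1024/655 H=2048/2501] → run H
t=13: vr[D=3072/3121 F=1024/423 G=1024/655 H=3072/2501] → run D
t=14: vr[D=4096/3121 F=1024/423 G=1024/655 H=3072/2501] → run H
t=15: vr[D=4096/3121 F=1024/423 G=1024/655 H=4096/2501] → run D
t=16: vr[D=5120/3121 F=1024/423 G=1024/655 H=4096/2501] → run G
t=17: vr[D=5120/3121 F=1024/423 G=2048/655 H=4096/2501] → run H
t=18: vr[D=5120/3121 F=1024/423 G=2048/655] → run D
t=19: vr[F=1024/423 G=2048/655] → run F
t=20: vr[G=2048/655] → run G
t=21: vr[G=3072/655] → run G
t=22: vr[G=4096/655] → run G
t=23: vr[G=1024/131] → run G
t=24: vr[G=6144/655] → run G
t=25: (idle)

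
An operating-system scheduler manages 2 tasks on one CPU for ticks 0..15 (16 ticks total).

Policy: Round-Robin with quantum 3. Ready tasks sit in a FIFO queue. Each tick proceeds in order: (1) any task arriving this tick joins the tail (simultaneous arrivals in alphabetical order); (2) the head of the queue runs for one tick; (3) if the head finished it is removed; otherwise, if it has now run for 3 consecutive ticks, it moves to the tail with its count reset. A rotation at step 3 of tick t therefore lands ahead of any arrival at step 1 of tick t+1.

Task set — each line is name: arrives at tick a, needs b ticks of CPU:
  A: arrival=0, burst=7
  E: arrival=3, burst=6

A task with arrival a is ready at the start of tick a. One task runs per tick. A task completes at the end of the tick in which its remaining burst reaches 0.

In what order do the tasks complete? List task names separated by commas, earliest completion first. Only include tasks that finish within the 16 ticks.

completion order = A, E

t=0: queue=[A] q_used=0 → run A
t=1: queue=[A] q_used=1 → run A
t=2: queue=[A] q_used=2 → run A
t=3: queue=[A,E] q_used=0 → run A
t=4: queue=[A,E] q_used=1 → run A
t=5: queue=[A,E] q_used=2 → run A
t=6: queue=[E,A] q_used=0 → run E
t=7: queue=[E,A] q_used=1 → run E
t=8: queue=[E,A] q_used=2 → run E
t=9: queue=[A,E] q_used=0 → run A
t=10: queue=[E] q_used=0 → run E
t=11: queue=[E] q_used=1 → run E
t=12: queue=[E] q_used=2 → run E
t=13: (idle)
t=14: (idle)
t=15: (idle)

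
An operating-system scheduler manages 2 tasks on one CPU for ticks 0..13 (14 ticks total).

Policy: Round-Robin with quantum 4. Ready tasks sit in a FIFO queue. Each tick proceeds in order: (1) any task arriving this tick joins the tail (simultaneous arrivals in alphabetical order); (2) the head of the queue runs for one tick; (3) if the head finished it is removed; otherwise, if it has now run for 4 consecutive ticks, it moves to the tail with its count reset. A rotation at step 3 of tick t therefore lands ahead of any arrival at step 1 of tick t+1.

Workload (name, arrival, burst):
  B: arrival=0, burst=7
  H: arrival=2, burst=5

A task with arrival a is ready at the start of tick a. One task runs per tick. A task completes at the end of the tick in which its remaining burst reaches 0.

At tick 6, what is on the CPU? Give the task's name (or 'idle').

t=0: queue=[B] q_used=0 → run B
t=1: queue=[B] q_used=1 → run B
t=2: queue=[B,H] q_used=2 → run B
t=3: queue=[B,H] q_used=3 → run B
t=4: queue=[H,B] q_used=0 → run H
t=5: queue=[H,B] q_used=1 → run H
t=6: queue=[H,B] q_used=2 → run H
t=7: queue=[H,B] q_used=3 → run H
t=8: queue=[B,H] q_used=0 → run B
t=9: queue=[B,H] q_used=1 → run B
t=10: queue=[B,H] q_used=2 → run B
t=11: queue=[H] q_used=0 → run H
t=12: (idle)
t=13: (idle)

running at tick 6 = H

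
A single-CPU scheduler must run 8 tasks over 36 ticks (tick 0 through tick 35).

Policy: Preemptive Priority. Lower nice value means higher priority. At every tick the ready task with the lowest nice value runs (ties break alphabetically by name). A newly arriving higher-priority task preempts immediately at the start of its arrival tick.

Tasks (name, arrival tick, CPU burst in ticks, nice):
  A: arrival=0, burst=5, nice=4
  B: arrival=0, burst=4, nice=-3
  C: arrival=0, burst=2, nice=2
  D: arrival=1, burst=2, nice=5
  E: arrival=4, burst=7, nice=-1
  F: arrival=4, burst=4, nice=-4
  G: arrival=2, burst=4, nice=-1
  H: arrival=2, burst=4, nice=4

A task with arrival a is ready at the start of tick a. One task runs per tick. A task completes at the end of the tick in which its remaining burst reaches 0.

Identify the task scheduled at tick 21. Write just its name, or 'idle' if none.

running at tick 21 = A

t=0: ready={A,B,C} → run B
t=1: ready={A,B,C,D} → run B
t=2: ready={A,B,C,D,G,H} → run B
t=3: ready={A,B,C,D,G,H} → run B
t=4: ready={A,C,D,E,F,G,H} → run F
t=5: ready={A,C,D,E,F,G,H} → run F
t=6: ready={A,C,D,E,F,G,H} → run F
t=7: ready={A,C,D,E,F,G,H} → run F
t=8: ready={A,C,D,E,G,H} → run E
t=9: ready={A,C,D,E,G,H} → run E
t=10: ready={A,C,D,E,G,H} → run E
t=11: ready={A,C,D,E,G,H} → run E
t=12: ready={A,C,D,E,G,H} → run E
t=13: ready={A,C,D,E,G,H} → run E
t=14: ready={A,C,D,E,G,H} → run E
t=15: ready={A,C,D,G,H} → run G
t=16: ready={A,C,D,G,H} → run G
t=17: ready={A,C,D,G,H} → run G
t=18: ready={A,C,D,G,H} → run G
t=19: ready={A,C,D,H} → run C
t=20: ready={A,C,D,H} → run C
t=21: ready={A,D,H} → run A
t=22: ready={A,D,H} → run A
t=23: ready={A,D,H} → run A
t=24: ready={A,D,H} → run A
t=25: ready={A,D,H} → run A
t=26: ready={D,H} → run H
t=27: ready={D,H} → run H
t=28: ready={D,H} → run H
t=29: ready={D,H} → run H
t=30: ready={D} → run D
t=31: ready={D} → run D
t=32: (idle)
t=33: (idle)
t=34: (idle)
t=35: (idle)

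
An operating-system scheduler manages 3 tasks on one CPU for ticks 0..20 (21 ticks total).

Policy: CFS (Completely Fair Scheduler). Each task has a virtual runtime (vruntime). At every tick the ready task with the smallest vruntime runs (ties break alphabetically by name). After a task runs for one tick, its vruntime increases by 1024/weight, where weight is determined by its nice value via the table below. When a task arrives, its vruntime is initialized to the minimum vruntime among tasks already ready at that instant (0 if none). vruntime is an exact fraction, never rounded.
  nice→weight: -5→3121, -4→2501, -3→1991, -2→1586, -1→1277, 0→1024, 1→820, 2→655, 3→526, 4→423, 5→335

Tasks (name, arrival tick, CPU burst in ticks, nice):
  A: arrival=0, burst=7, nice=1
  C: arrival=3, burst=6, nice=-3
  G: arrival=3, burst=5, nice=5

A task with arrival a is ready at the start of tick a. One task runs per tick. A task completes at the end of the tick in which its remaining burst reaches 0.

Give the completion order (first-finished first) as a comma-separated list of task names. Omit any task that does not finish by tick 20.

t=0: vr[A=0] → run A
t=1: vr[A=256/205] → run A
t=2: vr[A=512/205] → run A
t=3: vr[A=768/205 C=768/205 G=768/205] → run A
t=4: vr[A=1024/205 C=768/205 G=768/205] → run C
t=5: vr[A=1024/205 C=1739008/408155 G=768/205] → run G
t=6: vr[A=1024/205 C=1739008/408155 G=18688/2747] → run C
t=7: vr[A=1024/205 C=1948928/408155 G=18688/2747] → run C
t=8: vr[A=1024/205 C=2158848/408155 G=18688/2747] → run A
t=9: vr[A=256/41 C=2158848/408155 G=18688/2747] → run C
t=10: vr[A=256/41 C=2368768/408155 G=18688/2747] → run C
t=11: vr[A=256/41 C=2578688/408155 G=18688/2747] → run A
t=12: vr[A=1536/205 C=2578688/408155 G=18688/2747] → run C
t=13: vr[A=1536/205 G=18688/2747] → run G
t=14: vr[A=1536/205 G=135424/13735] → run A
t=15: vr[G=135424/13735] → run G
t=16: vr[G=177408/13735] → run G
t=17: vr[G=219392/13735] → run G
t=18: (idle)
t=19: (idle)
t=20: (idle)

completion order = C, A, G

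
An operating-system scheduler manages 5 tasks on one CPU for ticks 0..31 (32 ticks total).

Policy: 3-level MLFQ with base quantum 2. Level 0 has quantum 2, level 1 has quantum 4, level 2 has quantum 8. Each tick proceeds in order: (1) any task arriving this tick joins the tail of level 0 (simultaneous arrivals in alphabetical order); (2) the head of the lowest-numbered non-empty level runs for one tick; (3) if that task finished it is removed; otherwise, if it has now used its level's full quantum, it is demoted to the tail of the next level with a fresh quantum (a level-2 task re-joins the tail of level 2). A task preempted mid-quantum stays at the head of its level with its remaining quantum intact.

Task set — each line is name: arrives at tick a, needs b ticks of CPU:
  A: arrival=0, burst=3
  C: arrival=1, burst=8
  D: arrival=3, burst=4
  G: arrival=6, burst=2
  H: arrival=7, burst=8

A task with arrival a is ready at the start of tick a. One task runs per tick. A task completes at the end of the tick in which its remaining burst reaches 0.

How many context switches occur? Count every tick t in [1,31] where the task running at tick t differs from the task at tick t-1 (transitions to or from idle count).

t=0: L0/L1/L2 = A/-/- → run A
t=1: L0/L1/L2 = AC/-/- → run A
t=2: L0/L1/L2 = C/A/- → run C
t=3: L0/L1/L2 = CD/A/- → run C
t=4: L0/L1/L2 = D/AC/- → run D
t=5: L0/L1/L2 = D/AC/- → run D
t=6: L0/L1/L2 = G/ACD/- → run G
t=7: L0/L1/L2 = GH/ACD/- → run G
t=8: L0/L1/L2 = H/ACD/- → run H
t=9: L0/L1/L2 = H/ACD/- → run H
t=10: L0/L1/L2 = -/ACDH/- → run A
t=11: L0/L1/L2 = -/CDH/- → run C
t=12: L0/L1/L2 = -/CDH/- → run C
t=13: L0/L1/L2 = -/CDH/- → run C
t=14: L0/L1/L2 = -/CDH/- → run C
t=15: L0/L1/L2 = -/DH/C → run D
t=16: L0/L1/L2 = -/DH/C → run D
t=17: L0/L1/L2 = -/H/C → run H
t=18: L0/L1/L2 = -/H/C → run H
t=19: L0/L1/L2 = -/H/C → run H
t=20: L0/L1/L2 = -/H/C → run H
t=21: L0/L1/L2 = -/-/CH → run C
t=22: L0/L1/L2 = -/-/CH → run C
t=23: L0/L1/L2 = -/-/H → run H
t=24: L0/L1/L2 = -/-/H → run H
t=25: (idle)
t=26: (idle)
t=27: (idle)
t=28: (idle)
t=29: (idle)
t=30: (idle)
t=31: (idle)

context switches = 11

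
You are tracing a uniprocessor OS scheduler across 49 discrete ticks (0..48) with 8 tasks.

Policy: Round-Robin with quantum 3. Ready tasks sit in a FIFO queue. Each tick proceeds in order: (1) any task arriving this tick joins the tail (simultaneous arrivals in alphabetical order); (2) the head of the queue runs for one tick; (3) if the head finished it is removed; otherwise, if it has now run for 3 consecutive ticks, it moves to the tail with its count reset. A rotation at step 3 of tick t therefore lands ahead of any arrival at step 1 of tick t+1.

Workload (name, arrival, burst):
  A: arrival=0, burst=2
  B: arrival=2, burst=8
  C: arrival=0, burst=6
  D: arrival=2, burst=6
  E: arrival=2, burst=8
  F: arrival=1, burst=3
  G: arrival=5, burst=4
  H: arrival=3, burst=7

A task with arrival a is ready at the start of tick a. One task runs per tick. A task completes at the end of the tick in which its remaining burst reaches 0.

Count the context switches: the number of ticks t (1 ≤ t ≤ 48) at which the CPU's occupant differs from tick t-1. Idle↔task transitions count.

t=0: queue=[A,C] q_used=0 → run A
t=1: queue=[A,C,F] q_used=1 → run A
t=2: queue=[C,F,B,D,E] q_used=0 → run C
t=3: queue=[C,F,B,D,E,H] q_used=1 → run C
t=4: queue=[C,F,B,D,E,H] q_used=2 → run C
t=5: queue=[F,B,D,E,H,C,G] q_used=0 → run F
t=6: queue=[F,B,D,E,H,C,G] q_used=1 → run F
t=7: queue=[F,B,D,E,H,C,G] q_used=2 → run F
t=8: queue=[B,D,E,H,C,G] q_used=0 → run B
t=9: queue=[B,D,E,H,C,G] q_used=1 → run B
t=10: queue=[B,D,E,H,C,G] q_used=2 → run B
t=11: queue=[D,E,H,C,G,B] q_used=0 → run D
t=12: queue=[D,E,H,C,G,B] q_used=1 → run D
t=13: queue=[D,E,H,C,G,B] q_used=2 → run D
t=14: queue=[E,H,C,G,B,D] q_used=0 → run E
t=15: queue=[E,H,C,G,B,D] q_used=1 → run E
t=16: queue=[E,H,C,G,B,D] q_used=2 → run E
t=17: queue=[H,C,G,B,D,E] q_used=0 → run H
t=18: queue=[H,C,G,B,D,E] q_used=1 → run H
t=19: queue=[H,C,G,B,D,E] q_used=2 → run H
t=20: queue=[C,G,B,D,E,H] q_used=0 → run C
t=21: queue=[C,G,B,D,E,H] q_used=1 → run C
t=22: queue=[C,G,B,D,E,H] q_used=2 → run C
t=23: queue=[G,B,D,E,H] q_used=0 → run G
t=24: queue=[G,B,D,E,H] q_used=1 → run G
t=25: queue=[G,B,D,E,H] q_used=2 → run G
t=26: queue=[B,D,E,H,G] q_used=0 → run B
t=27: queue=[B,D,E,H,G] q_used=1 → run B
t=28: queue=[B,D,E,H,G] q_used=2 → run B
t=29: queue=[D,E,H,G,B] q_used=0 → run D
t=30: queue=[D,E,H,G,B] q_used=1 → run D
t=31: queue=[D,E,H,G,B] q_used=2 → run D
t=32: queue=[E,H,G,B] q_used=0 → run E
t=33: queue=[E,H,G,B] q_used=1 → run E
t=34: queue=[E,H,G,B] q_used=2 → run E
t=35: queue=[H,G,B,E] q_used=0 → run H
t=36: queue=[H,G,B,E] q_used=1 → run H
t=37: queue=[H,G,B,E] q_used=2 → run H
t=38: queue=[G,B,E,H] q_used=0 → run G
t=39: queue=[B,E,H] q_used=0 → run B
t=40: queue=[B,E,H] q_used=1 → run B
t=41: queue=[E,H] q_used=0 → run E
t=42: queue=[E,H] q_used=1 → run E
t=43: queue=[H] q_used=0 → run H
t=44: (idle)
t=45: (idle)
t=46: (idle)
t=47: (idle)
t=48: (idle)

context switches = 17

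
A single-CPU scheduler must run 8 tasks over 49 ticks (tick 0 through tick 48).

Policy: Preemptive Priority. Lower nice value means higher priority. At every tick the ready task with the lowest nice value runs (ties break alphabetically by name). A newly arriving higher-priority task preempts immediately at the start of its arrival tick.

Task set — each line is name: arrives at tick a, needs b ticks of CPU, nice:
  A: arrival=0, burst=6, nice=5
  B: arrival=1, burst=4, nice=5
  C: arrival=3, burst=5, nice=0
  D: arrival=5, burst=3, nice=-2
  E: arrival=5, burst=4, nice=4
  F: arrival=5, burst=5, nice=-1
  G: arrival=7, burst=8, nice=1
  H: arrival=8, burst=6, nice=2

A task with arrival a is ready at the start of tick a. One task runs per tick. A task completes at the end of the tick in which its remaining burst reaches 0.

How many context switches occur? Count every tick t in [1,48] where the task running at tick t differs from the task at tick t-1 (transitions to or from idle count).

context switches = 10

t=0: ready={A} → run A
t=1: ready={A,B} → run A
t=2: ready={A,B} → run A
t=3: ready={A,B,C} → run C
t=4: ready={A,B,C} → run C
t=5: ready={A,B,C,D,E,F} → run D
t=6: ready={A,B,C,D,E,F} → run D
t=7: ready={A,B,C,D,E,F,G} → run D
t=8: ready={A,B,C,E,F,G,H} → run F
t=9: ready={A,B,C,E,F,G,H} → run F
t=10: ready={A,B,C,E,F,G,H} → run F
t=11: ready={A,B,C,E,F,G,H} → run F
t=12: ready={A,B,C,E,F,G,H} → run F
t=13: ready={A,B,C,E,G,H} → run C
t=14: ready={A,B,C,E,G,H} → run C
t=15: ready={A,B,C,E,G,H} → run C
t=16: ready={A,B,E,G,H} → run G
t=17: ready={A,B,E,G,H} → run G
t=18: ready={A,B,E,G,H} → run G
t=19: ready={A,B,E,G,H} → run G
t=20: ready={A,B,E,G,H} → run G
t=21: ready={A,B,E,G,H} → run G
t=22: ready={A,B,E,G,H} → run G
t=23: ready={A,B,E,G,H} → run G
t=24: ready={A,B,E,H} → run H
t=25: ready={A,B,E,H} → run H
t=26: ready={A,B,E,H} → run H
t=27: ready={A,B,E,H} → run H
t=28: ready={A,B,E,H} → run H
t=29: ready={A,B,E,H} → run H
t=30: ready={A,B,E} → run E
t=31: ready={A,B,E} → run E
t=32: ready={A,B,E} → run E
t=33: ready={A,B,E} → run E
t=34: ready={A,B} → run A
t=35: ready={A,B} → run A
t=36: ready={A,B} → run A
t=37: ready={B} → run B
t=38: ready={B} → run B
t=39: ready={B} → run B
t=40: ready={B} → run B
t=41: (idle)
t=42: (idle)
t=43: (idle)
t=44: (idle)
t=45: (idle)
t=46: (idle)
t=47: (idle)
t=48: (idle)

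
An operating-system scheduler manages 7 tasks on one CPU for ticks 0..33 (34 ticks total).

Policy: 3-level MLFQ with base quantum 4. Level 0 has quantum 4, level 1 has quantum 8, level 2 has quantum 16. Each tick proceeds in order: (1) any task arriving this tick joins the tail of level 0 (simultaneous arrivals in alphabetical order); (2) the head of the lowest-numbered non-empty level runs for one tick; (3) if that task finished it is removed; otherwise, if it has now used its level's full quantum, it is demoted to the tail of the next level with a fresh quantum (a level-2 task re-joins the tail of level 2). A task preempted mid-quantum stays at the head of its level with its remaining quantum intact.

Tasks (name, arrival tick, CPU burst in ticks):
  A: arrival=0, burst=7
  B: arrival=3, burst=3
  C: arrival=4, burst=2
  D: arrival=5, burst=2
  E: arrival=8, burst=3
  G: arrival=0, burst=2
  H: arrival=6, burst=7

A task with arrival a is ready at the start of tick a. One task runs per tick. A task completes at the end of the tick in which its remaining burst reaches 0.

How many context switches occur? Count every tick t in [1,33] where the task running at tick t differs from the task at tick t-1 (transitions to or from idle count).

t=0: L0/L1/L2 = AG/-/- → run A
t=1: L0/L1/L2 = AG/-/- → run A
t=2: L0/L1/L2 = AG/-/- → run A
t=3: L0/L1/L2 = AGB/-/- → run A
t=4: L0/L1/L2 = GBC/A/- → run G
t=5: L0/L1/L2 = GBCD/A/- → run G
t=6: L0/L1/L2 = BCDH/A/- → run B
t=7: L0/L1/L2 = BCDH/A/- → run B
t=8: L0/L1/L2 = BCDHE/A/- → run B
t=9: L0/L1/L2 = CDHE/A/- → run C
t=10: L0/L1/L2 = CDHE/A/- → run C
t=11: L0/L1/L2 = DHE/A/- → run D
t=12: L0/L1/L2 = DHE/A/- → run D
t=13: L0/L1/L2 = HE/A/- → run H
t=14: L0/L1/L2 = HE/A/- → run H
t=15: L0/L1/L2 = HE/A/- → run H
t=16: L0/L1/L2 = HE/A/- → run H
t=17: L0/L1/L2 = E/AH/- → run E
t=18: L0/L1/L2 = E/AH/- → run E
t=19: L0/L1/L2 = E/AH/- → run E
t=20: L0/L1/L2 = -/AH/- → run A
t=21: L0/L1/L2 = -/AH/- → run A
t=22: L0/L1/L2 = -/AH/- → run A
t=23: L0/L1/L2 = -/H/- → run H
t=24: L0/L1/L2 = -/H/- → run H
t=25: L0/L1/L2 = -/H/- → run H
t=26: (idle)
t=27: (idle)
t=28: (idle)
t=29: (idle)
t=30: (idle)
t=31: (idle)
t=32: (idle)
t=33: (idle)

context switches = 9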